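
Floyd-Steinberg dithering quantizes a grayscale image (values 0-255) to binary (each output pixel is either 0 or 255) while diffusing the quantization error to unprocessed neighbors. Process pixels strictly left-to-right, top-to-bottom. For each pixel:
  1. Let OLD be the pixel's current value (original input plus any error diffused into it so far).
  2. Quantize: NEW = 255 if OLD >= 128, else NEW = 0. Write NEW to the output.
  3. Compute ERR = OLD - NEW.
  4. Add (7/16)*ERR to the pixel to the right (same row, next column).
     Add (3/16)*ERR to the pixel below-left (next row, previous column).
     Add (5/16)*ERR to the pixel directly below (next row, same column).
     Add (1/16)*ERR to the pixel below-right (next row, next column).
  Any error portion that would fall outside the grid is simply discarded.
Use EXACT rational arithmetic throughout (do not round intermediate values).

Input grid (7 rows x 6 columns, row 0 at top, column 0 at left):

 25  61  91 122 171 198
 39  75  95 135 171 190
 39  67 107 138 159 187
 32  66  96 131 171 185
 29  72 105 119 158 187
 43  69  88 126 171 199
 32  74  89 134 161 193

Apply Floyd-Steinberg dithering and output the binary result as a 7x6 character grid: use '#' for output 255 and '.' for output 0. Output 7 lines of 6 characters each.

(0,0): OLD=25 → NEW=0, ERR=25
(0,1): OLD=1151/16 → NEW=0, ERR=1151/16
(0,2): OLD=31353/256 → NEW=0, ERR=31353/256
(0,3): OLD=719183/4096 → NEW=255, ERR=-325297/4096
(0,4): OLD=8929577/65536 → NEW=255, ERR=-7782103/65536
(0,5): OLD=153143327/1048576 → NEW=255, ERR=-114243553/1048576
(1,0): OLD=15437/256 → NEW=0, ERR=15437/256
(1,1): OLD=303899/2048 → NEW=255, ERR=-218341/2048
(1,2): OLD=4996151/65536 → NEW=0, ERR=4996151/65536
(1,3): OLD=33796779/262144 → NEW=255, ERR=-33049941/262144
(1,4): OLD=894930657/16777216 → NEW=0, ERR=894930657/16777216
(1,5): OLD=46135548631/268435456 → NEW=255, ERR=-22315492649/268435456
(2,0): OLD=1240409/32768 → NEW=0, ERR=1240409/32768
(2,1): OLD=71626083/1048576 → NEW=0, ERR=71626083/1048576
(2,2): OLD=2187846889/16777216 → NEW=255, ERR=-2090343191/16777216
(2,3): OLD=7899758049/134217728 → NEW=0, ERR=7899758049/134217728
(2,4): OLD=764301247779/4294967296 → NEW=255, ERR=-330915412701/4294967296
(2,5): OLD=8977997096997/68719476736 → NEW=255, ERR=-8545469470683/68719476736
(3,0): OLD=950214601/16777216 → NEW=0, ERR=950214601/16777216
(3,1): OLD=12231194389/134217728 → NEW=0, ERR=12231194389/134217728
(3,2): OLD=120515238031/1073741824 → NEW=0, ERR=120515238031/1073741824
(3,3): OLD=12112765310125/68719476736 → NEW=255, ERR=-5410701257555/68719476736
(3,4): OLD=51038307119885/549755813888 → NEW=0, ERR=51038307119885/549755813888
(3,5): OLD=1600369407294627/8796093022208 → NEW=255, ERR=-642634313368413/8796093022208
(4,0): OLD=136979192999/2147483648 → NEW=0, ERR=136979192999/2147483648
(4,1): OLD=5255969961723/34359738368 → NEW=255, ERR=-3505763322117/34359738368
(4,2): OLD=94963178331265/1099511627776 → NEW=0, ERR=94963178331265/1099511627776
(4,3): OLD=2754993733463013/17592186044416 → NEW=255, ERR=-1731013707863067/17592186044416
(4,4): OLD=35281134102279221/281474976710656 → NEW=0, ERR=35281134102279221/281474976710656
(4,5): OLD=1012451192140672339/4503599627370496 → NEW=255, ERR=-135966712838804141/4503599627370496
(5,0): OLD=24080545470753/549755813888 → NEW=0, ERR=24080545470753/549755813888
(5,1): OLD=1345089223925809/17592186044416 → NEW=0, ERR=1345089223925809/17592186044416
(5,2): OLD=17397242420003243/140737488355328 → NEW=0, ERR=17397242420003243/140737488355328
(5,3): OLD=802687826259324041/4503599627370496 → NEW=255, ERR=-345730078720152439/4503599627370496
(5,4): OLD=1484148638737198761/9007199254740992 → NEW=255, ERR=-812687171221754199/9007199254740992
(5,5): OLD=22759441391427932797/144115188075855872 → NEW=255, ERR=-13989931567915314563/144115188075855872
(6,0): OLD=16895354201838899/281474976710656 → NEW=0, ERR=16895354201838899/281474976710656
(6,1): OLD=675853683553398711/4503599627370496 → NEW=255, ERR=-472564221426077769/4503599627370496
(6,2): OLD=1298971927939527647/18014398509481984 → NEW=0, ERR=1298971927939527647/18014398509481984
(6,3): OLD=38151796327932908355/288230376151711744 → NEW=255, ERR=-35346949590753586365/288230376151711744
(6,4): OLD=258956539990472032675/4611686018427387904 → NEW=0, ERR=258956539990472032675/4611686018427387904
(6,5): OLD=13399097322305089596309/73786976294838206464 → NEW=255, ERR=-5416581632878653052011/73786976294838206464
Row 0: ...###
Row 1: .#.#.#
Row 2: ..#.##
Row 3: ...#.#
Row 4: .#.#.#
Row 5: ...###
Row 6: .#.#.#

Answer: ...###
.#.#.#
..#.##
...#.#
.#.#.#
...###
.#.#.#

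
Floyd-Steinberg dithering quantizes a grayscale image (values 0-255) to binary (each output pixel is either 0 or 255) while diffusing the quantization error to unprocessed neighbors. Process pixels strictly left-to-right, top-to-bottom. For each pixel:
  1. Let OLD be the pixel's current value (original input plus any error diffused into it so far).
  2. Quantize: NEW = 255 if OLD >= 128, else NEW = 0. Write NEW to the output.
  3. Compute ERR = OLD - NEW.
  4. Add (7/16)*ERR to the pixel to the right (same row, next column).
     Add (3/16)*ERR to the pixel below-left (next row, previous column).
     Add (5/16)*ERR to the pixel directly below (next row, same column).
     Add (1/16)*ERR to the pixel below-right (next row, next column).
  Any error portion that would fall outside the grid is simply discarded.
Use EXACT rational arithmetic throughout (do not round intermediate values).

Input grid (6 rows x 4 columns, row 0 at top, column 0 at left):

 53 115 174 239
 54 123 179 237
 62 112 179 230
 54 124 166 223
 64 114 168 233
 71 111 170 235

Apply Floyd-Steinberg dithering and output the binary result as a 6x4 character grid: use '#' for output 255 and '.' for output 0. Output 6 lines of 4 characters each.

(0,0): OLD=53 → NEW=0, ERR=53
(0,1): OLD=2211/16 → NEW=255, ERR=-1869/16
(0,2): OLD=31461/256 → NEW=0, ERR=31461/256
(0,3): OLD=1199171/4096 → NEW=255, ERR=154691/4096
(1,0): OLD=12457/256 → NEW=0, ERR=12457/256
(1,1): OLD=274719/2048 → NEW=255, ERR=-247521/2048
(1,2): OLD=10768139/65536 → NEW=255, ERR=-5943541/65536
(1,3): OLD=227337021/1048576 → NEW=255, ERR=-40049859/1048576
(2,0): OLD=1787333/32768 → NEW=0, ERR=1787333/32768
(2,1): OLD=88218183/1048576 → NEW=0, ERR=88218183/1048576
(2,2): OLD=362285667/2097152 → NEW=255, ERR=-172488093/2097152
(2,3): OLD=5919410807/33554432 → NEW=255, ERR=-2636969353/33554432
(3,0): OLD=1456597493/16777216 → NEW=0, ERR=1456597493/16777216
(3,1): OLD=47315033899/268435456 → NEW=255, ERR=-21136007381/268435456
(3,2): OLD=413916730325/4294967296 → NEW=0, ERR=413916730325/4294967296
(3,3): OLD=16180944424019/68719476736 → NEW=255, ERR=-1342522143661/68719476736
(4,0): OLD=327997684241/4294967296 → NEW=0, ERR=327997684241/4294967296
(4,1): OLD=5026881348147/34359738368 → NEW=255, ERR=-3734851935693/34359738368
(4,2): OLD=156104980472147/1099511627776 → NEW=255, ERR=-124270484610733/1099511627776
(4,3): OLD=3227646867544117/17592186044416 → NEW=255, ERR=-1258360573781963/17592186044416
(5,0): OLD=40948014348609/549755813888 → NEW=0, ERR=40948014348609/549755813888
(5,1): OLD=1639584495433319/17592186044416 → NEW=0, ERR=1639584495433319/17592186044416
(5,2): OLD=1365589775861419/8796093022208 → NEW=255, ERR=-877413944801621/8796093022208
(5,3): OLD=45582693677099923/281474976710656 → NEW=255, ERR=-26193425384117357/281474976710656
Row 0: .#.#
Row 1: .###
Row 2: ..##
Row 3: .#.#
Row 4: .###
Row 5: ..##

Answer: .#.#
.###
..##
.#.#
.###
..##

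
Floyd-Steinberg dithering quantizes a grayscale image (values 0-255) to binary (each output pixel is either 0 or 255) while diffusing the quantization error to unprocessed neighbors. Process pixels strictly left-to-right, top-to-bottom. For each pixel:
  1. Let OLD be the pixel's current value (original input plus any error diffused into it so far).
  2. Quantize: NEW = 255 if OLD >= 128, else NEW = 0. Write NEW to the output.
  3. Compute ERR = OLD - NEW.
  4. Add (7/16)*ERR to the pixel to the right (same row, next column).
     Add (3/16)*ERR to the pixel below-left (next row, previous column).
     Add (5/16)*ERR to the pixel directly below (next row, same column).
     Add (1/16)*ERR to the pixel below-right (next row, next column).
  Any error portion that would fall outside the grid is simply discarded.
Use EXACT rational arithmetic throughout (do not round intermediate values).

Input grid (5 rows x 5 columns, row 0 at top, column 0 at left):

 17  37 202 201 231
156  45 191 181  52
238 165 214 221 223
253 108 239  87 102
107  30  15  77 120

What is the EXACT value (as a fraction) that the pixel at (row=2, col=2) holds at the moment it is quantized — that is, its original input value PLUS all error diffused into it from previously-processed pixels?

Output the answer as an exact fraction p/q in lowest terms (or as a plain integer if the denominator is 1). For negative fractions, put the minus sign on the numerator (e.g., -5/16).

Answer: 2658804577/16777216

Derivation:
(0,0): OLD=17 → NEW=0, ERR=17
(0,1): OLD=711/16 → NEW=0, ERR=711/16
(0,2): OLD=56689/256 → NEW=255, ERR=-8591/256
(0,3): OLD=763159/4096 → NEW=255, ERR=-281321/4096
(0,4): OLD=13169569/65536 → NEW=255, ERR=-3542111/65536
(1,0): OLD=43429/256 → NEW=255, ERR=-21851/256
(1,1): OLD=33411/2048 → NEW=0, ERR=33411/2048
(1,2): OLD=11635903/65536 → NEW=255, ERR=-5075777/65536
(1,3): OLD=29732627/262144 → NEW=0, ERR=29732627/262144
(1,4): OLD=337385433/4194304 → NEW=0, ERR=337385433/4194304
(2,0): OLD=7024977/32768 → NEW=255, ERR=-1330863/32768
(2,1): OLD=138907531/1048576 → NEW=255, ERR=-128479349/1048576
(2,2): OLD=2658804577/16777216 → NEW=255, ERR=-1619385503/16777216
Target (2,2): original=214, with diffused error = 2658804577/16777216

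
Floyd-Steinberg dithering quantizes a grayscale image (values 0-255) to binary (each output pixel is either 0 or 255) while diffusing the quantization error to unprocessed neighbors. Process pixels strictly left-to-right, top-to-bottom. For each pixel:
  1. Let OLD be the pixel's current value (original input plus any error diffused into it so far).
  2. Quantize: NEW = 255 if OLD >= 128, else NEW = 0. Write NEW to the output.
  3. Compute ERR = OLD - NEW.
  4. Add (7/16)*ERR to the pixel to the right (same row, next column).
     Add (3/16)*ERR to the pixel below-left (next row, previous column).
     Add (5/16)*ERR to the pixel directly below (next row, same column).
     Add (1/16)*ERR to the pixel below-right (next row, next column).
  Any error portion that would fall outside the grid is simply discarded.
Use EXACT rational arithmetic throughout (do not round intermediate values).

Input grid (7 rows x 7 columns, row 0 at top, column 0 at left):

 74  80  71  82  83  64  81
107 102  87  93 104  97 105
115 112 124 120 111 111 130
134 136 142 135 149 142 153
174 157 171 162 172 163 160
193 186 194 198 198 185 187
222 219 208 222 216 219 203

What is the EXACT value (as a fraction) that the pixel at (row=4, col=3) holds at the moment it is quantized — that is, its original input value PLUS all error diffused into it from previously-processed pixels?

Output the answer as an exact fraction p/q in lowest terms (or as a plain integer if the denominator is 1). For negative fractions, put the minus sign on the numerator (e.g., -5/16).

Answer: 317199826932379/2199023255552

Derivation:
(0,0): OLD=74 → NEW=0, ERR=74
(0,1): OLD=899/8 → NEW=0, ERR=899/8
(0,2): OLD=15381/128 → NEW=0, ERR=15381/128
(0,3): OLD=275603/2048 → NEW=255, ERR=-246637/2048
(0,4): OLD=993285/32768 → NEW=0, ERR=993285/32768
(0,5): OLD=40507427/524288 → NEW=0, ERR=40507427/524288
(0,6): OLD=963029237/8388608 → NEW=0, ERR=963029237/8388608
(1,0): OLD=19353/128 → NEW=255, ERR=-13287/128
(1,1): OLD=121711/1024 → NEW=0, ERR=121711/1024
(1,2): OLD=5275483/32768 → NEW=255, ERR=-3080357/32768
(1,3): OLD=3595679/131072 → NEW=0, ERR=3595679/131072
(1,4): OLD=1110940253/8388608 → NEW=255, ERR=-1028154787/8388608
(1,5): OLD=6102999469/67108864 → NEW=0, ERR=6102999469/67108864
(1,6): OLD=199170007939/1073741824 → NEW=255, ERR=-74634157181/1073741824
(2,0): OLD=1717813/16384 → NEW=0, ERR=1717813/16384
(2,1): OLD=89600855/524288 → NEW=255, ERR=-44092585/524288
(2,2): OLD=590574917/8388608 → NEW=0, ERR=590574917/8388608
(2,3): OLD=8758866653/67108864 → NEW=255, ERR=-8353893667/67108864
(2,4): OLD=19865940685/536870912 → NEW=0, ERR=19865940685/536870912
(2,5): OLD=2317822322255/17179869184 → NEW=255, ERR=-2063044319665/17179869184
(2,6): OLD=16884452954649/274877906944 → NEW=0, ERR=16884452954649/274877906944
(3,0): OLD=1266645797/8388608 → NEW=255, ERR=-872449243/8388608
(3,1): OLD=5635152257/67108864 → NEW=0, ERR=5635152257/67108864
(3,2): OLD=92417434803/536870912 → NEW=255, ERR=-44484647757/536870912
(3,3): OLD=152871876421/2147483648 → NEW=0, ERR=152871876421/2147483648
(3,4): OLD=44368453986085/274877906944 → NEW=255, ERR=-25725412284635/274877906944
(3,5): OLD=170112946752895/2199023255552 → NEW=0, ERR=170112946752895/2199023255552
(3,6): OLD=6985308002130401/35184372088832 → NEW=255, ERR=-1986706880521759/35184372088832
(4,0): OLD=168838564427/1073741824 → NEW=255, ERR=-104965600693/1073741824
(4,1): OLD=2034711047951/17179869184 → NEW=0, ERR=2034711047951/17179869184
(4,2): OLD=59241079793857/274877906944 → NEW=255, ERR=-10852786476863/274877906944
(4,3): OLD=317199826932379/2199023255552 → NEW=255, ERR=-243551103233381/2199023255552
Target (4,3): original=162, with diffused error = 317199826932379/2199023255552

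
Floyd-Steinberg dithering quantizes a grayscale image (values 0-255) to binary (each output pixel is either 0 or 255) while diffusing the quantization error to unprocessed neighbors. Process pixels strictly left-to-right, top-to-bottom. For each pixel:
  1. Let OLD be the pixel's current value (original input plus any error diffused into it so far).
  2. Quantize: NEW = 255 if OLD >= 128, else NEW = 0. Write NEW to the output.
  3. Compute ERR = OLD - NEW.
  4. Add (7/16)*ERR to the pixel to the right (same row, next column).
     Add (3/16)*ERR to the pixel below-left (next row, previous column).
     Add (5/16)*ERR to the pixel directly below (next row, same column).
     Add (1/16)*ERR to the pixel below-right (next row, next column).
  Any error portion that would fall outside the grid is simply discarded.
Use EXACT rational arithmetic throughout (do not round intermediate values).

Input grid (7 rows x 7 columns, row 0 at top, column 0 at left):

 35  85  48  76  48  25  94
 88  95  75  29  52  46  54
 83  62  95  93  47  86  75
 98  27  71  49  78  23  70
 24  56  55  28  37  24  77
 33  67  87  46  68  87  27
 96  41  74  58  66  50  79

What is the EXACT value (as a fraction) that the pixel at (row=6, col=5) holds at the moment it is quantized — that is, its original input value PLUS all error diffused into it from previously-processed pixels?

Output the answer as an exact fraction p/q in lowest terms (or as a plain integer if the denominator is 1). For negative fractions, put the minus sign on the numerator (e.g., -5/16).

Answer: 1676835369953443038621/36893488147419103232

Derivation:
(0,0): OLD=35 → NEW=0, ERR=35
(0,1): OLD=1605/16 → NEW=0, ERR=1605/16
(0,2): OLD=23523/256 → NEW=0, ERR=23523/256
(0,3): OLD=475957/4096 → NEW=0, ERR=475957/4096
(0,4): OLD=6477427/65536 → NEW=0, ERR=6477427/65536
(0,5): OLD=71556389/1048576 → NEW=0, ERR=71556389/1048576
(0,6): OLD=2077953027/16777216 → NEW=0, ERR=2077953027/16777216
(1,0): OLD=30143/256 → NEW=0, ERR=30143/256
(1,1): OLD=404025/2048 → NEW=255, ERR=-118215/2048
(1,2): OLD=6980781/65536 → NEW=0, ERR=6980781/65536
(1,3): OLD=35701225/262144 → NEW=255, ERR=-31145495/262144
(1,4): OLD=855049691/16777216 → NEW=0, ERR=855049691/16777216
(1,5): OLD=15974985163/134217728 → NEW=0, ERR=15974985163/134217728
(1,6): OLD=320066352005/2147483648 → NEW=255, ERR=-227541978235/2147483648
(2,0): OLD=3570819/32768 → NEW=0, ERR=3570819/32768
(2,1): OLD=124747729/1048576 → NEW=0, ERR=124747729/1048576
(2,2): OLD=2591260083/16777216 → NEW=255, ERR=-1686929997/16777216
(2,3): OLD=3770829019/134217728 → NEW=0, ERR=3770829019/134217728
(2,4): OLD=96753992139/1073741824 → NEW=0, ERR=96753992139/1073741824
(2,5): OLD=5014312628377/34359738368 → NEW=255, ERR=-3747420655463/34359738368
(2,6): OLD=885979396287/549755813888 → NEW=0, ERR=885979396287/549755813888
(3,0): OLD=2589741395/16777216 → NEW=255, ERR=-1688448685/16777216
(3,1): OLD=1087952087/134217728 → NEW=0, ERR=1087952087/134217728
(3,2): OLD=59945000053/1073741824 → NEW=0, ERR=59945000053/1073741824
(3,3): OLD=398640051939/4294967296 → NEW=0, ERR=398640051939/4294967296
(3,4): OLD=70408505396563/549755813888 → NEW=255, ERR=-69779227144877/549755813888
(3,5): OLD=-266871060388183/4398046511104 → NEW=0, ERR=-266871060388183/4398046511104
(3,6): OLD=2613484001671415/70368744177664 → NEW=0, ERR=2613484001671415/70368744177664
(4,0): OLD=-12734483587/2147483648 → NEW=0, ERR=-12734483587/2147483648
(4,1): OLD=2065588699097/34359738368 → NEW=0, ERR=2065588699097/34359738368
(4,2): OLD=64132767646807/549755813888 → NEW=0, ERR=64132767646807/549755813888
(4,3): OLD=385851884991469/4398046511104 → NEW=0, ERR=385851884991469/4398046511104
(4,4): OLD=1060515937869879/35184372088832 → NEW=0, ERR=1060515937869879/35184372088832
(4,5): OLD=19427846993816631/1125899906842624 → NEW=0, ERR=19427846993816631/1125899906842624
(4,6): OLD=1663863342861167537/18014398509481984 → NEW=0, ERR=1663863342861167537/18014398509481984
(5,0): OLD=23319949268635/549755813888 → NEW=0, ERR=23319949268635/549755813888
(5,1): OLD=553481624219145/4398046511104 → NEW=0, ERR=553481624219145/4398046511104
(5,2): OLD=6991856913660943/35184372088832 → NEW=255, ERR=-1980157968991217/35184372088832
(5,3): OLD=17377356208552939/281474976710656 → NEW=0, ERR=17377356208552939/281474976710656
(5,4): OLD=2038289246082703801/18014398509481984 → NEW=0, ERR=2038289246082703801/18014398509481984
(5,5): OLD=23216434698028029737/144115188075855872 → NEW=255, ERR=-13532938261315217623/144115188075855872
(5,6): OLD=36568491549218443591/2305843009213693952 → NEW=0, ERR=36568491549218443591/2305843009213693952
(6,0): OLD=9348642284458579/70368744177664 → NEW=255, ERR=-8595387480845741/70368744177664
(6,1): OLD=21376719444596975/1125899906842624 → NEW=0, ERR=21376719444596975/1125899906842624
(6,2): OLD=1516096821077987309/18014398509481984 → NEW=0, ERR=1516096821077987309/18014398509481984
(6,3): OLD=18995910204603370547/144115188075855872 → NEW=255, ERR=-17753462754739876813/144115188075855872
(6,4): OLD=9717670095383283385/288230376151711744 → NEW=0, ERR=9717670095383283385/288230376151711744
(6,5): OLD=1676835369953443038621/36893488147419103232 → NEW=0, ERR=1676835369953443038621/36893488147419103232
Target (6,5): original=50, with diffused error = 1676835369953443038621/36893488147419103232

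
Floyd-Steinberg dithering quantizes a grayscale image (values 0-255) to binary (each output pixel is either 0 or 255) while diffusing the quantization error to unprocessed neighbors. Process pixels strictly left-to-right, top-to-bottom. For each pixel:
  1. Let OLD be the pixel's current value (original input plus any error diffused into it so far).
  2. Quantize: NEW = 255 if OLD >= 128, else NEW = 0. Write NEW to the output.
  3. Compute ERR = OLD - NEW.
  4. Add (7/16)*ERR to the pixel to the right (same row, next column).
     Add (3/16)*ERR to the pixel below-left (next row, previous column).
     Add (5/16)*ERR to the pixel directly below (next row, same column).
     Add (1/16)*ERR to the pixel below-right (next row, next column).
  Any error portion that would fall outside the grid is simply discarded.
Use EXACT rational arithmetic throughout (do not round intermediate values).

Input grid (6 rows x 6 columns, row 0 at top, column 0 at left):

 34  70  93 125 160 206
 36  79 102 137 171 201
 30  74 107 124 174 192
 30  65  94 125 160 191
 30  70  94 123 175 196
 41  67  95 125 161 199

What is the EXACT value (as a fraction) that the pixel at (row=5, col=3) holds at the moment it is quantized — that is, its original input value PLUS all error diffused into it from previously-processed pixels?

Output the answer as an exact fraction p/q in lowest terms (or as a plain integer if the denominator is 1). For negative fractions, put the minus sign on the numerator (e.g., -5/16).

(0,0): OLD=34 → NEW=0, ERR=34
(0,1): OLD=679/8 → NEW=0, ERR=679/8
(0,2): OLD=16657/128 → NEW=255, ERR=-15983/128
(0,3): OLD=144119/2048 → NEW=0, ERR=144119/2048
(0,4): OLD=6251713/32768 → NEW=255, ERR=-2104127/32768
(0,5): OLD=93274439/524288 → NEW=255, ERR=-40419001/524288
(1,0): OLD=8005/128 → NEW=0, ERR=8005/128
(1,1): OLD=114275/1024 → NEW=0, ERR=114275/1024
(1,2): OLD=4269727/32768 → NEW=255, ERR=-4086113/32768
(1,3): OLD=11087539/131072 → NEW=0, ERR=11087539/131072
(1,4): OLD=1492210361/8388608 → NEW=255, ERR=-646884679/8388608
(1,5): OLD=18677393983/134217728 → NEW=255, ERR=-15548126657/134217728
(2,0): OLD=1154545/16384 → NEW=0, ERR=1154545/16384
(2,1): OLD=63035883/524288 → NEW=0, ERR=63035883/524288
(2,2): OLD=1203502465/8388608 → NEW=255, ERR=-935592575/8388608
(2,3): OLD=5327581881/67108864 → NEW=0, ERR=5327581881/67108864
(2,4): OLD=361206786731/2147483648 → NEW=255, ERR=-186401543509/2147483648
(2,5): OLD=3882806351709/34359738368 → NEW=0, ERR=3882806351709/34359738368
(3,0): OLD=625493089/8388608 → NEW=0, ERR=625493089/8388608
(3,1): OLD=7964911949/67108864 → NEW=0, ERR=7964911949/67108864
(3,2): OLD=71656875383/536870912 → NEW=255, ERR=-65245207177/536870912
(3,3): OLD=2521798266277/34359738368 → NEW=0, ERR=2521798266277/34359738368
(3,4): OLD=52538767791749/274877906944 → NEW=255, ERR=-17555098478971/274877906944
(3,5): OLD=848594050767275/4398046511104 → NEW=255, ERR=-272907809564245/4398046511104
(4,0): OLD=81126714127/1073741824 → NEW=0, ERR=81126714127/1073741824
(4,1): OLD=2096262670019/17179869184 → NEW=0, ERR=2096262670019/17179869184
(4,2): OLD=71789687305817/549755813888 → NEW=255, ERR=-68398045235623/549755813888
(4,3): OLD=632735303361309/8796093022208 → NEW=0, ERR=632735303361309/8796093022208
(4,4): OLD=25257525327857645/140737488355328 → NEW=255, ERR=-10630534202750995/140737488355328
(4,5): OLD=314285564111539291/2251799813685248 → NEW=255, ERR=-259923388378198949/2251799813685248
(5,0): OLD=24048919324921/274877906944 → NEW=0, ERR=24048919324921/274877906944
(5,1): OLD=1097767872166025/8796093022208 → NEW=0, ERR=1097767872166025/8796093022208
(5,2): OLD=9277042638601075/70368744177664 → NEW=255, ERR=-8666987126703245/70368744177664
(5,3): OLD=161354479017142817/2251799813685248 → NEW=0, ERR=161354479017142817/2251799813685248
Target (5,3): original=125, with diffused error = 161354479017142817/2251799813685248

Answer: 161354479017142817/2251799813685248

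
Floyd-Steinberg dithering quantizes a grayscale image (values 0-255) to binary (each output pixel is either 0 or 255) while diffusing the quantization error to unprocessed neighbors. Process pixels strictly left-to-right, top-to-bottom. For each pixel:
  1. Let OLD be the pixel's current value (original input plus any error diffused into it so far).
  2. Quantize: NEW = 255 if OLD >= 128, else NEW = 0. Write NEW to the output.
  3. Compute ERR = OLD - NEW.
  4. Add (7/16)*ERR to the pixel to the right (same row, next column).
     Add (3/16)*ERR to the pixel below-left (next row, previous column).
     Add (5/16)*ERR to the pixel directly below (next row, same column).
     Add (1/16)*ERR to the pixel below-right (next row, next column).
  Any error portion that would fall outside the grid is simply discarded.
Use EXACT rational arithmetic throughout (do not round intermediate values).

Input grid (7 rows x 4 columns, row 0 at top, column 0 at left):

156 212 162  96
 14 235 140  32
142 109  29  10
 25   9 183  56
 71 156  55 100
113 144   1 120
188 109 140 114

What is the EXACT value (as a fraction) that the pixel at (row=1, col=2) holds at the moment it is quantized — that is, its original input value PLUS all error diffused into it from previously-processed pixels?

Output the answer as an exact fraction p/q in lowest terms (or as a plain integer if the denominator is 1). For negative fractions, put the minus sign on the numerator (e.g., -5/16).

Answer: 8808243/65536

Derivation:
(0,0): OLD=156 → NEW=255, ERR=-99
(0,1): OLD=2699/16 → NEW=255, ERR=-1381/16
(0,2): OLD=31805/256 → NEW=0, ERR=31805/256
(0,3): OLD=615851/4096 → NEW=255, ERR=-428629/4096
(1,0): OLD=-8479/256 → NEW=0, ERR=-8479/256
(1,1): OLD=431399/2048 → NEW=255, ERR=-90841/2048
(1,2): OLD=8808243/65536 → NEW=255, ERR=-7903437/65536
Target (1,2): original=140, with diffused error = 8808243/65536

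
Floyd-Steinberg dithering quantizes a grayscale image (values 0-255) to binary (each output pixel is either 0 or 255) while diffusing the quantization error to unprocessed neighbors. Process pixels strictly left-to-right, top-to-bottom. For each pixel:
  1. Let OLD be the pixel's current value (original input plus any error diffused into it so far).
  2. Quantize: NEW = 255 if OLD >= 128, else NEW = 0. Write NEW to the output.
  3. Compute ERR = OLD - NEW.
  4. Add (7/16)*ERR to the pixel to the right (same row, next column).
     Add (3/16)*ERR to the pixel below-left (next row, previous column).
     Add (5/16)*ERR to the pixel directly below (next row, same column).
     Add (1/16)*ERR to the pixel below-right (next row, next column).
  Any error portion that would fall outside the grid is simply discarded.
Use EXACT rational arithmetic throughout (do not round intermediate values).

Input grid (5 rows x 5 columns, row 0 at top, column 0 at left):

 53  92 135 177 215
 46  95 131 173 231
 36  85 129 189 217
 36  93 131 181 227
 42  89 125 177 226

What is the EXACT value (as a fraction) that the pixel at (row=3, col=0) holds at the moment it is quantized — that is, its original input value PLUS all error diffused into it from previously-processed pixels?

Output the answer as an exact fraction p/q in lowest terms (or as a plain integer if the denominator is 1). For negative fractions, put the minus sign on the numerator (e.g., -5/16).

Answer: 1116396917/16777216

Derivation:
(0,0): OLD=53 → NEW=0, ERR=53
(0,1): OLD=1843/16 → NEW=0, ERR=1843/16
(0,2): OLD=47461/256 → NEW=255, ERR=-17819/256
(0,3): OLD=600259/4096 → NEW=255, ERR=-444221/4096
(0,4): OLD=10980693/65536 → NEW=255, ERR=-5730987/65536
(1,0): OLD=21545/256 → NEW=0, ERR=21545/256
(1,1): OLD=323743/2048 → NEW=255, ERR=-198497/2048
(1,2): OLD=3519883/65536 → NEW=0, ERR=3519883/65536
(1,3): OLD=37187631/262144 → NEW=255, ERR=-29659089/262144
(1,4): OLD=618220717/4194304 → NEW=255, ERR=-451326803/4194304
(2,0): OLD=1445957/32768 → NEW=0, ERR=1445957/32768
(2,1): OLD=93688007/1048576 → NEW=0, ERR=93688007/1048576
(2,2): OLD=2644128021/16777216 → NEW=255, ERR=-1634062059/16777216
(2,3): OLD=25290126703/268435456 → NEW=0, ERR=25290126703/268435456
(2,4): OLD=934243306057/4294967296 → NEW=255, ERR=-160973354423/4294967296
(3,0): OLD=1116396917/16777216 → NEW=0, ERR=1116396917/16777216
Target (3,0): original=36, with diffused error = 1116396917/16777216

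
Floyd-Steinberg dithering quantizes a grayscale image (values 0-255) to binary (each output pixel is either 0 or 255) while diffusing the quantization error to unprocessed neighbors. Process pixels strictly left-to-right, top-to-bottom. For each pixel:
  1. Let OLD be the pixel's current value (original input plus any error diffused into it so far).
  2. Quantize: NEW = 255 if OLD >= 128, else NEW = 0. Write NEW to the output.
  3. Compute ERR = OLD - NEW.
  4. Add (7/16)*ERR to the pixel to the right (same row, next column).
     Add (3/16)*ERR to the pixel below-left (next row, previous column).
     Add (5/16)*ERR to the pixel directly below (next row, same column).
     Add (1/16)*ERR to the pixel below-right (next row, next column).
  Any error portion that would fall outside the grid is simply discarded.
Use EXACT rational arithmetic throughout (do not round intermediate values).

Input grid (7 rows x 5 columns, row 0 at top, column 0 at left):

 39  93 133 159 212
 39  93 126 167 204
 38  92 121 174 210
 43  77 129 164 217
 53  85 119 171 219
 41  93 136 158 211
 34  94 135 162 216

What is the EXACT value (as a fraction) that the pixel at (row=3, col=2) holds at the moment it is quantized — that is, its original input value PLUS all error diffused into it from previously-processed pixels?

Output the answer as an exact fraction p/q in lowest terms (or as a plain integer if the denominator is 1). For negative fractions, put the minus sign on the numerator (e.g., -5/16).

Answer: 145713084777/4294967296

Derivation:
(0,0): OLD=39 → NEW=0, ERR=39
(0,1): OLD=1761/16 → NEW=0, ERR=1761/16
(0,2): OLD=46375/256 → NEW=255, ERR=-18905/256
(0,3): OLD=518929/4096 → NEW=0, ERR=518929/4096
(0,4): OLD=17526135/65536 → NEW=255, ERR=814455/65536
(1,0): OLD=18387/256 → NEW=0, ERR=18387/256
(1,1): OLD=301893/2048 → NEW=255, ERR=-220347/2048
(1,2): OLD=5667881/65536 → NEW=0, ERR=5667881/65536
(1,3): OLD=63476341/262144 → NEW=255, ERR=-3370379/262144
(1,4): OLD=881545919/4194304 → NEW=255, ERR=-188001601/4194304
(2,0): OLD=1319623/32768 → NEW=0, ERR=1319623/32768
(2,1): OLD=101398909/1048576 → NEW=0, ERR=101398909/1048576
(2,2): OLD=3040003767/16777216 → NEW=255, ERR=-1238186313/16777216
(2,3): OLD=36156902197/268435456 → NEW=255, ERR=-32294139083/268435456
(2,4): OLD=612272378163/4294967296 → NEW=255, ERR=-482944282317/4294967296
(3,0): OLD=1236756695/16777216 → NEW=0, ERR=1236756695/16777216
(3,1): OLD=17199913867/134217728 → NEW=255, ERR=-17025606773/134217728
(3,2): OLD=145713084777/4294967296 → NEW=0, ERR=145713084777/4294967296
Target (3,2): original=129, with diffused error = 145713084777/4294967296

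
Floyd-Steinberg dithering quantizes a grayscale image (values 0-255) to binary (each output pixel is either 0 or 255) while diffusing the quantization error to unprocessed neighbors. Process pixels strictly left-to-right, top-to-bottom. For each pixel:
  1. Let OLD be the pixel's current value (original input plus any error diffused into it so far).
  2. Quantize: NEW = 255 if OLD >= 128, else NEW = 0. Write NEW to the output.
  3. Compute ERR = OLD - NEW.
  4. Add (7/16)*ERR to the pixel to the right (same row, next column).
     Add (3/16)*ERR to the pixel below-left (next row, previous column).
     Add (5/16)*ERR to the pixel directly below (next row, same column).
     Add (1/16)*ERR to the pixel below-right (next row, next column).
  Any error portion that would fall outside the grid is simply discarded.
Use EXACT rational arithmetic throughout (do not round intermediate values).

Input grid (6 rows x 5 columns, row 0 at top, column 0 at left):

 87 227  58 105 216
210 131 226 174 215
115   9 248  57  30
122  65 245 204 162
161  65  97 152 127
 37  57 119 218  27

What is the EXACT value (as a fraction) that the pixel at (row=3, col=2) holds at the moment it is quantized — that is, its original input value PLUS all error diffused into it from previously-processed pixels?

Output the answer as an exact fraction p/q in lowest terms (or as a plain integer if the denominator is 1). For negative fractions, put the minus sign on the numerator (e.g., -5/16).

Answer: 1105062424617/4294967296

Derivation:
(0,0): OLD=87 → NEW=0, ERR=87
(0,1): OLD=4241/16 → NEW=255, ERR=161/16
(0,2): OLD=15975/256 → NEW=0, ERR=15975/256
(0,3): OLD=541905/4096 → NEW=255, ERR=-502575/4096
(0,4): OLD=10637751/65536 → NEW=255, ERR=-6073929/65536
(1,0): OLD=61203/256 → NEW=255, ERR=-4077/256
(1,1): OLD=295557/2048 → NEW=255, ERR=-226683/2048
(1,2): OLD=11449065/65536 → NEW=255, ERR=-5262615/65536
(1,3): OLD=22818933/262144 → NEW=0, ERR=22818933/262144
(1,4): OLD=907864511/4194304 → NEW=255, ERR=-161683009/4194304
(2,0): OLD=2925191/32768 → NEW=0, ERR=2925191/32768
(2,1): OLD=-2710979/1048576 → NEW=0, ERR=-2710979/1048576
(2,2): OLD=3878529015/16777216 → NEW=255, ERR=-399661065/16777216
(2,3): OLD=16517826549/268435456 → NEW=0, ERR=16517826549/268435456
(2,4): OLD=216101829235/4294967296 → NEW=0, ERR=216101829235/4294967296
(3,0): OLD=2506717975/16777216 → NEW=255, ERR=-1771472105/16777216
(3,1): OLD=2564918091/134217728 → NEW=0, ERR=2564918091/134217728
(3,2): OLD=1105062424617/4294967296 → NEW=255, ERR=9845764137/4294967296
Target (3,2): original=245, with diffused error = 1105062424617/4294967296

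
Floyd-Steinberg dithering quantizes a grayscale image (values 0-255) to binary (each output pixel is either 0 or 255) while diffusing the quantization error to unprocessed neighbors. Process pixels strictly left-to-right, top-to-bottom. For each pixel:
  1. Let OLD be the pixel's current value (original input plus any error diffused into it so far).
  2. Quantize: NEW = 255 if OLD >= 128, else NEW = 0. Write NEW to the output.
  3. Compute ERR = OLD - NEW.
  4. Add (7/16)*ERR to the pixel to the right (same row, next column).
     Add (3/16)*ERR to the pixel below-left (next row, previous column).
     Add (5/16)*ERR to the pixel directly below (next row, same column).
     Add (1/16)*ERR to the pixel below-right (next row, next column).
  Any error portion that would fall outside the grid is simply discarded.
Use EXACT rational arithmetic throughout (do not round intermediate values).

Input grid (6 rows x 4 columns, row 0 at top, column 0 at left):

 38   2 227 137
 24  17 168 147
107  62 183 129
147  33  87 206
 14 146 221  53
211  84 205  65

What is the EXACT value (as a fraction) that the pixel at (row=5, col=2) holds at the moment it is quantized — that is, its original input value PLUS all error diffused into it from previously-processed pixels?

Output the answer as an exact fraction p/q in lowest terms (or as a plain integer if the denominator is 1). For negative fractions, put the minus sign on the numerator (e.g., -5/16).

Answer: 990091225228485/4398046511104

Derivation:
(0,0): OLD=38 → NEW=0, ERR=38
(0,1): OLD=149/8 → NEW=0, ERR=149/8
(0,2): OLD=30099/128 → NEW=255, ERR=-2541/128
(0,3): OLD=262789/2048 → NEW=255, ERR=-259451/2048
(1,0): OLD=5039/128 → NEW=0, ERR=5039/128
(1,1): OLD=39625/1024 → NEW=0, ERR=39625/1024
(1,2): OLD=5116285/32768 → NEW=255, ERR=-3239555/32768
(1,3): OLD=32986875/524288 → NEW=0, ERR=32986875/524288
(2,0): OLD=2073523/16384 → NEW=0, ERR=2073523/16384
(2,1): OLD=59446497/524288 → NEW=0, ERR=59446497/524288
(2,2): OLD=226415621/1048576 → NEW=255, ERR=-40971259/1048576
(2,3): OLD=2103665041/16777216 → NEW=0, ERR=2103665041/16777216
(3,0): OLD=1743228547/8388608 → NEW=255, ERR=-395866493/8388608
(3,1): OLD=6492172893/134217728 → NEW=0, ERR=6492172893/134217728
(3,2): OLD=271760946083/2147483648 → NEW=0, ERR=271760946083/2147483648
(3,3): OLD=10242869214197/34359738368 → NEW=255, ERR=1481135930357/34359738368
(4,0): OLD=17871970311/2147483648 → NEW=0, ERR=17871970311/2147483648
(4,1): OLD=3187470220693/17179869184 → NEW=255, ERR=-1193396421227/17179869184
(4,2): OLD=132634764710389/549755813888 → NEW=255, ERR=-7552967831051/549755813888
(4,3): OLD=601383831985475/8796093022208 → NEW=0, ERR=601383831985475/8796093022208
(5,0): OLD=55133927913943/274877906944 → NEW=255, ERR=-14959938356777/274877906944
(5,1): OLD=320405570380737/8796093022208 → NEW=0, ERR=320405570380737/8796093022208
(5,2): OLD=990091225228485/4398046511104 → NEW=255, ERR=-131410635103035/4398046511104
Target (5,2): original=205, with diffused error = 990091225228485/4398046511104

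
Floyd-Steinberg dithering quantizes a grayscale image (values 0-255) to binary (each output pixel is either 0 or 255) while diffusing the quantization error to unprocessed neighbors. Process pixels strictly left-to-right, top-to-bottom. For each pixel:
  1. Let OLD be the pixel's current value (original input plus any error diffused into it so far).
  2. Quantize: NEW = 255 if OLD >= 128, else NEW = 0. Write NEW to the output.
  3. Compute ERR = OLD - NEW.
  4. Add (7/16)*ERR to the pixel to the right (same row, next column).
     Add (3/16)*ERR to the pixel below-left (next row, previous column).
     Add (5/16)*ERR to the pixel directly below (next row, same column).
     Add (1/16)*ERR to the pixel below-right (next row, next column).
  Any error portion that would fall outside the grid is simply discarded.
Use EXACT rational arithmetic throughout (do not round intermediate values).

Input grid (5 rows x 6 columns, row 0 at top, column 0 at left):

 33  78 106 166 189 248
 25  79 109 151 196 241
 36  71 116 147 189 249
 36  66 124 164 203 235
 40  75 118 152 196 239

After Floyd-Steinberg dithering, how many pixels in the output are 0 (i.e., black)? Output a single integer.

Answer: 14

Derivation:
(0,0): OLD=33 → NEW=0, ERR=33
(0,1): OLD=1479/16 → NEW=0, ERR=1479/16
(0,2): OLD=37489/256 → NEW=255, ERR=-27791/256
(0,3): OLD=485399/4096 → NEW=0, ERR=485399/4096
(0,4): OLD=15784097/65536 → NEW=255, ERR=-927583/65536
(0,5): OLD=253553767/1048576 → NEW=255, ERR=-13833113/1048576
(1,0): OLD=13477/256 → NEW=0, ERR=13477/256
(1,1): OLD=230659/2048 → NEW=0, ERR=230659/2048
(1,2): OLD=9984191/65536 → NEW=255, ERR=-6727489/65536
(1,3): OLD=35044307/262144 → NEW=255, ERR=-31802413/262144
(1,4): OLD=2406422937/16777216 → NEW=255, ERR=-1871767143/16777216
(1,5): OLD=50246464607/268435456 → NEW=255, ERR=-18204576673/268435456
(2,0): OLD=2410705/32768 → NEW=0, ERR=2410705/32768
(2,1): OLD=128371851/1048576 → NEW=0, ERR=128371851/1048576
(2,2): OLD=2043029345/16777216 → NEW=0, ERR=2043029345/16777216
(2,3): OLD=18123453337/134217728 → NEW=255, ERR=-16102067303/134217728
(2,4): OLD=349399104331/4294967296 → NEW=0, ERR=349399104331/4294967296
(2,5): OLD=17621404915133/68719476736 → NEW=255, ERR=97938347453/68719476736
(3,0): OLD=1374808129/16777216 → NEW=0, ERR=1374808129/16777216
(3,1): OLD=22486757037/134217728 → NEW=255, ERR=-11738763603/134217728
(3,2): OLD=116981597975/1073741824 → NEW=0, ERR=116981597975/1073741824
(3,3): OLD=13540360984837/68719476736 → NEW=255, ERR=-3983105582843/68719476736
(3,4): OLD=107660303144165/549755813888 → NEW=255, ERR=-32527429397275/549755813888
(3,5): OLD=1888030473690443/8796093022208 → NEW=255, ERR=-354973246972597/8796093022208
(4,0): OLD=105675380271/2147483648 → NEW=0, ERR=105675380271/2147483648
(4,1): OLD=3255471979619/34359738368 → NEW=0, ERR=3255471979619/34359738368
(4,2): OLD=194793527430969/1099511627776 → NEW=255, ERR=-85581937651911/1099511627776
(4,3): OLD=1680914848503165/17592186044416 → NEW=0, ERR=1680914848503165/17592186044416
(4,4): OLD=58581596160203341/281474976710656 → NEW=255, ERR=-13194522901013939/281474976710656
(4,5): OLD=910548887267430651/4503599627370496 → NEW=255, ERR=-237869017712045829/4503599627370496
Output grid:
  Row 0: ..#.##  (3 black, running=3)
  Row 1: ..####  (2 black, running=5)
  Row 2: ...#.#  (4 black, running=9)
  Row 3: .#.###  (2 black, running=11)
  Row 4: ..#.##  (3 black, running=14)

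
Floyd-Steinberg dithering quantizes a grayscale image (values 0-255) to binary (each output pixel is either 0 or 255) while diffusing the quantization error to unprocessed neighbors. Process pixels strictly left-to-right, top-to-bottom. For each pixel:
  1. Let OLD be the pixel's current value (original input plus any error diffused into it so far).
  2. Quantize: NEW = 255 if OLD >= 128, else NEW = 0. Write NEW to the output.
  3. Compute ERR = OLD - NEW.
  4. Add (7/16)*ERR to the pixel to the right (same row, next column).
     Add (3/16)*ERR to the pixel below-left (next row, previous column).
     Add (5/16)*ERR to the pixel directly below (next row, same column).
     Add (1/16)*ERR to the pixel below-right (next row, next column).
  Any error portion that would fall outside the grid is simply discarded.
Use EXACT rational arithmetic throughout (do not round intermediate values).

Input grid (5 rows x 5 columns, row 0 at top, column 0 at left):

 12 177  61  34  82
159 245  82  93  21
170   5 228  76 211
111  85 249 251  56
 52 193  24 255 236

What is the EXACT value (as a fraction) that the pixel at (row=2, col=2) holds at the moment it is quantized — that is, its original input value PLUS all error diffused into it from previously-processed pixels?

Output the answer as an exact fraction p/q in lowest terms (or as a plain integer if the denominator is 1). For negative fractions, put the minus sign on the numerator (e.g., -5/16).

Answer: 1018912091/4194304

Derivation:
(0,0): OLD=12 → NEW=0, ERR=12
(0,1): OLD=729/4 → NEW=255, ERR=-291/4
(0,2): OLD=1867/64 → NEW=0, ERR=1867/64
(0,3): OLD=47885/1024 → NEW=0, ERR=47885/1024
(0,4): OLD=1678683/16384 → NEW=0, ERR=1678683/16384
(1,0): OLD=9543/64 → NEW=255, ERR=-6777/64
(1,1): OLD=93265/512 → NEW=255, ERR=-37295/512
(1,2): OLD=1039877/16384 → NEW=0, ERR=1039877/16384
(1,3): OLD=10250833/65536 → NEW=255, ERR=-6460847/65536
(1,4): OLD=13432467/1048576 → NEW=0, ERR=13432467/1048576
(2,0): OLD=1009675/8192 → NEW=0, ERR=1009675/8192
(2,1): OLD=10863689/262144 → NEW=0, ERR=10863689/262144
(2,2): OLD=1018912091/4194304 → NEW=255, ERR=-50635429/4194304
Target (2,2): original=228, with diffused error = 1018912091/4194304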